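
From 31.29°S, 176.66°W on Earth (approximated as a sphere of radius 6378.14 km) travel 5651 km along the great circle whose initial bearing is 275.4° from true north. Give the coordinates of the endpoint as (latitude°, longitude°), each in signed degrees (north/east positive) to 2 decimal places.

Angular distance δ = d/R = 5651/6378.14 = 0.88599 rad; initial bearing θ = 4.8066 rad.
sin φ₂ = sin φ₁ cos δ + cos φ₁ sin δ cos θ = (-0.5194)(0.6325) + (0.8545)(0.7745)(0.0941) = -0.2662, so φ₂ = -15.44°.
Δλ = atan2(sin θ sin δ cos φ₁, cos δ − sin φ₁ sin φ₂) = atan2(-0.6589, 0.4943) = -53.128°.
λ₂ = -176.660° − 53.128° = -229.79° → 130.21° after wrapping to (−180°, 180°].

-15.44°, 130.21°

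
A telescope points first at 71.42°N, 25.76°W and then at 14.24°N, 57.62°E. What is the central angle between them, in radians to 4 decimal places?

Let φ₁ = 1.2465 rad, φ₂ = 0.2485 rad, and Δλ = 1.4553 rad.
Haversine: a = sin²(Δφ/2) + cos φ₁ cos φ₂ sin²(Δλ/2) = 0.2290 + (0.3186)(0.9693)(0.4424) = 0.36562.
Central angle c = 2·arcsin(√a) = 1.29868 rad.
So the angular separation is 1.2987 rad.

1.2987 rad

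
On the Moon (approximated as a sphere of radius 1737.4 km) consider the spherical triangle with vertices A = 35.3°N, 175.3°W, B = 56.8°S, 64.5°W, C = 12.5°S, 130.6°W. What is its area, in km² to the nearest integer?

Side lengths (central angles): a = 1.1618, b = 1.1138, c = 2.2682 rad; semiperimeter s = 2.2719.
By l'Huilier's theorem, tan(E/4) = √[tan(s/2) tan((s−a)/2) tan((s−b)/2) tan((s−c)/2)], giving spherical excess E = 0.1603 rad.
Area = E·R² = 0.1603 × (1737.4)² ≈ 483880 km².

483880 km²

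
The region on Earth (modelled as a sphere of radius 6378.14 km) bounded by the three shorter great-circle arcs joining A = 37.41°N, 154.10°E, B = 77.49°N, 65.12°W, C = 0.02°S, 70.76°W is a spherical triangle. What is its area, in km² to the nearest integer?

37960867 km²

Side lengths (central angles): a = 1.3539, b = 2.1691, c = 1.0930 rad; semiperimeter s = 2.3080.
By l'Huilier's theorem, tan(E/4) = √[tan(s/2) tan((s−a)/2) tan((s−b)/2) tan((s−c)/2)], giving spherical excess E = 0.9331 rad.
Area = E·R² = 0.9331 × (6378.14)² ≈ 37960867 km².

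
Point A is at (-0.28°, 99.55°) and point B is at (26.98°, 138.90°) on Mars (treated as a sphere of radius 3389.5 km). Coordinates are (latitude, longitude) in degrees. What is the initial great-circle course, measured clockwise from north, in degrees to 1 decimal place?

With φ₁ = -0.0049, φ₂ = 0.4709, Δλ = 0.6868 rad, the forward-azimuth formula gives
θ = atan2( sin Δλ cos φ₂ , cos φ₁ sin φ₂ − sin φ₁ cos φ₂ cos Δλ ) = atan2(0.5650, 0.4570) = 51.03°.
So the initial bearing is 51.0°.

51.0°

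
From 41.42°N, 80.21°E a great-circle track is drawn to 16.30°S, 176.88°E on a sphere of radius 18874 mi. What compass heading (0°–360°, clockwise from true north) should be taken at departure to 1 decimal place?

98.2°

Δλ = 96.670° = 1.6872 rad.
y = sin Δλ · cos φ₂ = (0.9932)(0.9598) = 0.9533
x = cos φ₁ sin φ₂ − sin φ₁ cos φ₂ cos Δλ = (0.7499)(-0.2807) − (0.6616)(0.9598)(-0.1162) = -0.1367
θ = atan2(y, x) = 98.16°, so the bearing is 98.2°.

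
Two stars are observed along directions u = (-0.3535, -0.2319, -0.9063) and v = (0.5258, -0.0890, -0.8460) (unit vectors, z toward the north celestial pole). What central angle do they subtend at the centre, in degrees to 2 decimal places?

53.03°

u·v = 0.6015; |u| = 1.0001, |v| = 1.0001.
cos θ = (u·v)/(|u||v|) = 0.6014, so θ = 53.03°.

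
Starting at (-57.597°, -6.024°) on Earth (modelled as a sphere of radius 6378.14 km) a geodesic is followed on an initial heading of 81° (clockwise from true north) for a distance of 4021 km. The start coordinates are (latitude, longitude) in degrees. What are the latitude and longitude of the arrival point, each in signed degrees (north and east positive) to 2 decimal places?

Angular distance δ = d/R = 4021/6378.14 = 0.63043 rad; initial bearing θ = 1.4137 rad.
sin φ₂ = sin φ₁ cos δ + cos φ₁ sin δ cos θ = (-0.8443)(0.8078) + (0.5359)(0.5895)(0.1564) = -0.6326, so φ₂ = -39.24°.
Δλ = atan2(sin θ sin δ cos φ₁, cos δ − sin φ₁ sin φ₂) = atan2(0.3120, 0.2737) = 48.744°.
λ₂ = -6.024° + 48.744° = 42.72°.

-39.24°, 42.72°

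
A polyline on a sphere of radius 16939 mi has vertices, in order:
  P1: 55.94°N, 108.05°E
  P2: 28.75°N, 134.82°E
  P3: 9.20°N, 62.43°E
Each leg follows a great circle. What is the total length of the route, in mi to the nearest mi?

Leg P1→P2: central angle 0.5793 rad, distance 9812.0 mi.
Leg P2→P3: central angle 1.2252 rad, distance 20754.2 mi.
Total: 9812.0 + 20754.2 ≈ 30566 mi.

30566 mi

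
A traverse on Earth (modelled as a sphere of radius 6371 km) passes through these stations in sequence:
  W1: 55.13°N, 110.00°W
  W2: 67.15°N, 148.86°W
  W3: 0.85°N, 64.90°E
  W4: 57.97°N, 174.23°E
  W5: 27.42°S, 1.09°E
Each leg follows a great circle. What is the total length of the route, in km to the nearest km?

Leg W1→W2: central angle 0.3793 rad, distance 2416.2 km.
Leg W2→W3: central angle 1.8851 rad, distance 12009.8 km.
Leg W3→W4: central angle 1.7345 rad, distance 11050.4 km.
Leg W4→W5: central angle 2.6018 rad, distance 16576.1 km.
Total: 2416.2 + 12009.8 + 11050.4 + 16576.1 ≈ 42053 km.

42053 km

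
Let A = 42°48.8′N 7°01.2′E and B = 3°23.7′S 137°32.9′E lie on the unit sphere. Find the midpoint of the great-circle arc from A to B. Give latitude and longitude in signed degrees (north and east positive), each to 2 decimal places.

39.10°, 90.64°

Central angle δ = 2.1131 rad. Interpolating on the sphere with fraction f = 0.5:
P = [sin((1−f)δ)·A + sin(fδ)·B] / sin δ = 1.0165·A + 1.0165·B in Cartesian coordinates,
giving P = (-0.0086, 0.7760, 0.6306), i.e. latitude 39.10°, longitude 90.64°.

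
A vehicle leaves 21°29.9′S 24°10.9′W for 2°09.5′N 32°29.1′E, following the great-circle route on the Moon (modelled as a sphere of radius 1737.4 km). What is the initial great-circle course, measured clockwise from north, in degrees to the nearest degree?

74°

Δλ = 56.667° = 0.9890 rad.
y = sin Δλ · cos φ₂ = (0.8355)(0.9993) = 0.8349
x = cos φ₁ sin φ₂ − sin φ₁ cos φ₂ cos Δλ = (0.9304)(0.0377) − (-0.3665)(0.9993)(0.5495) = 0.2363
θ = atan2(y, x) = 74.20°, so the bearing is 74°.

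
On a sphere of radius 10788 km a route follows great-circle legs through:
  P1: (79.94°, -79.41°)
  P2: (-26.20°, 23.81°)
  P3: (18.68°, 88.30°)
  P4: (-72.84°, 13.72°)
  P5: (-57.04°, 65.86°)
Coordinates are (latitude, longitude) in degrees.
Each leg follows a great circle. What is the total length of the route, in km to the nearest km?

61061 km

Leg P1→P2: central angle 2.0607 rad, distance 22231.1 km.
Leg P2→P3: central angle 1.3442 rad, distance 14501.3 km.
Leg P3→P4: central angle 1.8046 rad, distance 19468.3 km.
Leg P4→P5: central angle 0.4505 rad, distance 4860.3 km.
Total: 22231.1 + 14501.3 + 19468.3 + 4860.3 ≈ 61061 km.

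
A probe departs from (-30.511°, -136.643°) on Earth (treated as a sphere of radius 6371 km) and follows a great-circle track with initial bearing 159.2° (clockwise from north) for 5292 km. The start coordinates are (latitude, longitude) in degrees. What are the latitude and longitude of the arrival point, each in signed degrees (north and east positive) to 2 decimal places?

Angular distance δ = d/R = 5292/6371 = 0.83064 rad; initial bearing θ = 2.7786 rad.
sin φ₂ = sin φ₁ cos δ + cos φ₁ sin δ cos θ = (-0.5077)(0.6744) + (0.8615)(0.7384)(-0.9348) = -0.9371, so φ₂ = -69.56°.
Δλ = atan2(sin θ sin δ cos φ₁, cos δ − sin φ₁ sin φ₂) = atan2(0.2259, 0.1987) = 48.671°.
λ₂ = -136.643° + 48.671° = -87.97°.

-69.56°, -87.97°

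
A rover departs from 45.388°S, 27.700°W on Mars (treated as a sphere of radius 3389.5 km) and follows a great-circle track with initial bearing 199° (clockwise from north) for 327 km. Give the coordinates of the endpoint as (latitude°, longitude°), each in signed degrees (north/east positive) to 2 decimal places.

Angular distance δ = d/R = 327/3389.5 = 0.09647 rad; initial bearing θ = 3.4732 rad.
sin φ₂ = sin φ₁ cos δ + cos φ₁ sin δ cos θ = (-0.7119)(0.9953) + (0.7023)(0.0963)(-0.9455) = -0.7725, so φ₂ = -50.58°.
Δλ = atan2(sin θ sin δ cos φ₁, cos δ − sin φ₁ sin φ₂) = atan2(-0.0220, 0.4454) = -2.831°.
λ₂ = -27.700° − 2.831° = -30.53°.

-50.58°, -30.53°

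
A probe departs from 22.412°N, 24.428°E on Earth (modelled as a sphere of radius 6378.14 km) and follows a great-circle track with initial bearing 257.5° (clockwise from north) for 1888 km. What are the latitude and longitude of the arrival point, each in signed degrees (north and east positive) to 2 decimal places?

17.84°, 7.02°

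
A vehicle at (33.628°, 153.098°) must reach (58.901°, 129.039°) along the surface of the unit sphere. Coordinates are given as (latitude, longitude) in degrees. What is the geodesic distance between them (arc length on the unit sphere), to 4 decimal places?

0.5218

With latitudes φ₁ = 33.628°, φ₂ = 58.901° and longitude difference Δλ = -24.059°:
cos c = sin φ₁ sin φ₂ + cos φ₁ cos φ₂ cos Δλ = (0.5538)(0.8563) + (0.8327)(0.5165)(0.9131) = 0.86692,
so c = arccos(0.86692) = 0.52180 rad.
On the unit sphere the arc length equals the central angle: 0.5218.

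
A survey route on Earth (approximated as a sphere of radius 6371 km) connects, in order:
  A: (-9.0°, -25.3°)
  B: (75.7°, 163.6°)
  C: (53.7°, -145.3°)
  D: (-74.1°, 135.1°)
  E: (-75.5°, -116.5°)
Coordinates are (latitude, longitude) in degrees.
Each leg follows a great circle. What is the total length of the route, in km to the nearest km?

33929 km

Leg A→B: central angle 1.9743 rad, distance 12578.0 km.
Leg B→C: central angle 0.5099 rad, distance 3248.7 km.
Leg C→D: central angle 2.4126 rad, distance 15370.4 km.
Leg D→E: central angle 0.4288 rad, distance 2732.0 km.
Total: 12578.0 + 3248.7 + 15370.4 + 2732.0 ≈ 33929 km.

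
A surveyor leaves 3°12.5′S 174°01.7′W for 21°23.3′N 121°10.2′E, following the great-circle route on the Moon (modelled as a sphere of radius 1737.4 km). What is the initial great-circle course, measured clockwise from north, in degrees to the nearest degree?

Δλ = -64.802° = -1.1310 rad.
y = sin Δλ · cos φ₂ = (-0.9048)(0.9311) = -0.8425
x = cos φ₁ sin φ₂ − sin φ₁ cos φ₂ cos Δλ = (0.9984)(0.3647) − (-0.0560)(0.9311)(0.4258) = 0.3863
θ = atan2(y, x) = -65.37°; adding 360° gives 295°.

295°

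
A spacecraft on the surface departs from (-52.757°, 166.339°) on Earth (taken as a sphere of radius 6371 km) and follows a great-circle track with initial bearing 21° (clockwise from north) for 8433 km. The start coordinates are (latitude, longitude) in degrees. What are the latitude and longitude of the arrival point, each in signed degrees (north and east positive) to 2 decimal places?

Angular distance δ = d/R = 8433/6371 = 1.32365 rad; initial bearing θ = 0.3665 rad.
sin φ₂ = sin φ₁ cos δ + cos φ₁ sin δ cos θ = (-0.7961)(0.2446) + (0.6052)(0.9696)(0.9336) = 0.3531, so φ₂ = 20.68°.
Δλ = atan2(sin θ sin δ cos φ₁, cos δ − sin φ₁ sin φ₂) = atan2(0.2103, 0.5257) = 21.802°.
λ₂ = 166.339° + 21.802° = 188.14° → -171.86° after wrapping to (−180°, 180°].

20.68°, -171.86°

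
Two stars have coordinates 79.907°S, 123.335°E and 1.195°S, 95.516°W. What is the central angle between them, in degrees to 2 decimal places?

96.66°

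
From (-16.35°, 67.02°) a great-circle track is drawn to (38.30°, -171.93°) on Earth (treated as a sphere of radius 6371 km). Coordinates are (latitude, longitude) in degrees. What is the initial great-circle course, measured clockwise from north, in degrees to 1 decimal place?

With φ₁ = -0.2854, φ₂ = 0.6685, Δλ = 2.1127 rad, the forward-azimuth formula gives
θ = atan2( sin Δλ cos φ₂ , cos φ₁ sin φ₂ − sin φ₁ cos φ₂ cos Δλ ) = atan2(0.6723, 0.4808) = 54.43°.
So the initial bearing is 54.4°.

54.4°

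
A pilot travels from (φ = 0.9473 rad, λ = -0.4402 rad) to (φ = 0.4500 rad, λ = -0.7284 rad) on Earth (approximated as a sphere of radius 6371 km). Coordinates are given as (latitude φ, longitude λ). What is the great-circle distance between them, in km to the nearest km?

3447 km

In radians: φ₁ = 0.9473, φ₂ = 0.4500, Δλ = -16.513° = -0.2882 rad.
cos c = sin φ₁ sin φ₂ + cos φ₁ cos φ₂ cos Δλ = (0.8118)(0.4350) + (0.5839)(0.9004)(0.9588) = 0.85719,
so c = arccos(0.85719) = 0.54101 rad.
Distance = R·c = 6371 × 0.5410 ≈ 3447 km.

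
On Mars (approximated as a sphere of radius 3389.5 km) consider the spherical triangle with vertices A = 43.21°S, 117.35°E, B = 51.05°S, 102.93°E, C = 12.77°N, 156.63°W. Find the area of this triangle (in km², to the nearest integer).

Side lengths (central angles): a = 1.8577, b = 1.6730, c = 0.2185 rad; semiperimeter s = 1.8746.
By l'Huilier's theorem, tan(E/4) = √[tan(s/2) tan((s−a)/2) tan((s−b)/2) tan((s−c)/2)], giving spherical excess E = 0.1423 rad.
Area = E·R² = 0.1423 × (3389.5)² ≈ 1635157 km².

1635157 km²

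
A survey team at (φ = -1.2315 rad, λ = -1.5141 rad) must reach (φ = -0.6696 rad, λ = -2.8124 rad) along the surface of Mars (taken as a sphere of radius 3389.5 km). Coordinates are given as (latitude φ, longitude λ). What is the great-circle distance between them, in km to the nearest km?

2901 km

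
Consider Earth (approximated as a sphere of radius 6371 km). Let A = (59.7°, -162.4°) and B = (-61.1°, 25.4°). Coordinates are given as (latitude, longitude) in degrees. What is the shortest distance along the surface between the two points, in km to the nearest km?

In radians: φ₁ = 1.0420, φ₂ = -1.0664, Δλ = -172.200° = -3.0055 rad.
cos c = sin φ₁ sin φ₂ + cos φ₁ cos φ₂ cos Δλ = (0.8634)(-0.8755) + (0.5045)(0.4833)(-0.9907) = -0.99745,
so c = arccos(-0.99745) = 3.07010 rad.
Distance = R·c = 6371 × 3.0701 ≈ 19560 km.

19560 km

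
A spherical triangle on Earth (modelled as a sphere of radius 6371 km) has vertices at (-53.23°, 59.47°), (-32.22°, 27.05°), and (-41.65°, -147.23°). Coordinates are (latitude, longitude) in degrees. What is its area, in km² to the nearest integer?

15820326 km²

Side lengths (central angles): a = 1.8490, b = 1.4376, c = 0.5460 rad; semiperimeter s = 1.9164.
By l'Huilier's theorem, tan(E/4) = √[tan(s/2) tan((s−a)/2) tan((s−b)/2) tan((s−c)/2)], giving spherical excess E = 0.3898 rad.
Area = E·R² = 0.3898 × (6371)² ≈ 15820326 km².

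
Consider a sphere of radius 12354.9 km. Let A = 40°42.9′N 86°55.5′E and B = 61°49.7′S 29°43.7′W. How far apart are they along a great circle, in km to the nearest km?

29618 km

Let φ₁ = 0.7106 rad, φ₂ = -1.0791 rad, and Δλ = -2.0360 rad.
Haversine: a = sin²(Δφ/2) + cos φ₁ cos φ₂ sin²(Δλ/2) = 0.6086 + (0.7580)(0.4721)(0.7243) = 0.86778.
Central angle c = 2·arcsin(√a) = 2.39728 rad.
Distance = R·c = 12354.9 × 2.3973 ≈ 29618 km.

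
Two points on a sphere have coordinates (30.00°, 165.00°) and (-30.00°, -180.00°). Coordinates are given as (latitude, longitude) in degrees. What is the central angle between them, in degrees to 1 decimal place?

61.7°

Let φ₁ = 0.5236 rad, φ₂ = -0.5236 rad, and Δλ = 0.2618 rad.
cos c = sin φ₁ sin φ₂ + cos φ₁ cos φ₂ cos Δλ = (0.5000)(-0.5000) + (0.8660)(0.8660)(0.9659) = 0.47444,
so c = arccos(0.47444) = 1.07646 rad.
So the angular separation is 61.7°.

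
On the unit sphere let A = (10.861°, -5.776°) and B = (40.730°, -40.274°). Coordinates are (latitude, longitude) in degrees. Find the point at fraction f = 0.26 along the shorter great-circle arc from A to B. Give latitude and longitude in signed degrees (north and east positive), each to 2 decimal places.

19.31°, -13.19°

The central angle between A and B is δ = 0.7432 rad.
With f = 0.26, the slerp weights are sin((1−f)δ)/sin δ = 0.7724 and sin(fδ)/sin δ = 0.2838.
Weighted sum of the unit vectors: (0.7724)·(0.9771,-0.0988,0.1884) + (0.2838)·(0.5782,-0.4899,0.6525) = (0.9188, -0.2154, 0.3307).
Converting back: φ = atan2(z, √(x²+y²)) = 19.31°, λ = atan2(y, x) = -13.19°.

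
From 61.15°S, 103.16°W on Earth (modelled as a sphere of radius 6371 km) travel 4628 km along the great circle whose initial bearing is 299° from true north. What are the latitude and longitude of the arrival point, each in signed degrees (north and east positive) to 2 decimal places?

-29.96°, -145.27°

Angular distance δ = d/R = 4628/6371 = 0.72642 rad; initial bearing θ = 5.2185 rad.
sin φ₂ = sin φ₁ cos δ + cos φ₁ sin δ cos θ = (-0.8759)(0.7476) + (0.4825)(0.6642)(0.4848) = -0.4994, so φ₂ = -29.96°.
Δλ = atan2(sin θ sin δ cos φ₁, cos δ − sin φ₁ sin φ₂) = atan2(-0.2803, 0.3101) = -42.107°.
λ₂ = -103.160° − 42.107° = -145.27°.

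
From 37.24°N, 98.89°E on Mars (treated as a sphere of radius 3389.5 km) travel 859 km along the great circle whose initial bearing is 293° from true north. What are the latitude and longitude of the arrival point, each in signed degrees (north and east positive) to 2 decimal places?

Angular distance δ = d/R = 859/3389.5 = 0.25343 rad; initial bearing θ = 5.1138 rad.
sin φ₂ = sin φ₁ cos δ + cos φ₁ sin δ cos θ = (0.6052)(0.9681) + (0.7961)(0.2507)(0.3907) = 0.6638, so φ₂ = 41.59°.
Δλ = atan2(sin θ sin δ cos φ₁, cos δ − sin φ₁ sin φ₂) = atan2(-0.1837, 0.5663) = -17.974°.
λ₂ = 98.890° − 17.974° = 80.92°.

41.59°, 80.92°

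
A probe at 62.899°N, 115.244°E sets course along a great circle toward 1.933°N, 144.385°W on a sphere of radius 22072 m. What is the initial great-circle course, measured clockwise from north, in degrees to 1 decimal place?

Δλ = 100.371° = 1.7518 rad.
y = sin Δλ · cos φ₂ = (0.9837)(0.9994) = 0.9831
x = cos φ₁ sin φ₂ − sin φ₁ cos φ₂ cos Δλ = (0.4556)(0.0337) − (0.8902)(0.9994)(-0.1800) = 0.1755
θ = atan2(y, x) = 79.88°, so the bearing is 79.9°.

79.9°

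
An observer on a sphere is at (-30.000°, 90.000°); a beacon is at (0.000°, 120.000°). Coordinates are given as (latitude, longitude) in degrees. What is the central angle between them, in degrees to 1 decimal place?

With latitudes φ₁ = -30.000°, φ₂ = 0.000° and longitude difference Δλ = 30.000°:
Haversine: a = sin²(Δφ/2) + cos φ₁ cos φ₂ sin²(Δλ/2) = 0.0670 + (0.8660)(1.0000)(0.0670) = 0.12500.
Central angle c = 2·arcsin(√a) = 0.72273 rad.
So the angular separation is 41.4°.

41.4°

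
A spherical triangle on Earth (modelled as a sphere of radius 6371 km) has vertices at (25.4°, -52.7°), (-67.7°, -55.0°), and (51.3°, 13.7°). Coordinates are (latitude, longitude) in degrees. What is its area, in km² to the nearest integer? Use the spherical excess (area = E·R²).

46594094 km²

Side lengths (central angles): a = 2.2599, b = 0.9754, c = 1.6252 rad; semiperimeter s = 2.4302.
By l'Huilier's theorem, tan(E/4) = √[tan(s/2) tan((s−a)/2) tan((s−b)/2) tan((s−c)/2)], giving spherical excess E = 1.1479 rad.
Area = E·R² = 1.1479 × (6371)² ≈ 46594094 km².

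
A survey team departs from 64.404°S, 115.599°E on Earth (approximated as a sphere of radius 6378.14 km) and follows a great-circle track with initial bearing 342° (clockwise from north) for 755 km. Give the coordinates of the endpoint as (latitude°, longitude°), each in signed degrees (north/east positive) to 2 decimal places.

-57.89°, 111.66°

Angular distance δ = d/R = 755/6378.14 = 0.11837 rad; initial bearing θ = 5.9690 rad.
sin φ₂ = sin φ₁ cos δ + cos φ₁ sin δ cos θ = (-0.9019)(0.9930) + (0.4320)(0.1181)(0.9511) = -0.8470, so φ₂ = -57.89°.
Δλ = atan2(sin θ sin δ cos φ₁, cos δ − sin φ₁ sin φ₂) = atan2(-0.0158, 0.2291) = -3.937°.
λ₂ = 115.599° − 3.937° = 111.66°.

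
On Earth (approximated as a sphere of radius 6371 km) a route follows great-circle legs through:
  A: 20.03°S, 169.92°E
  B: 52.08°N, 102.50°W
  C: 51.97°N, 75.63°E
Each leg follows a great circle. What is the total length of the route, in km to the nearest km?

20034 km

Leg A→B: central angle 1.8192 rad, distance 11589.9 km.
Leg B→C: central angle 1.3254 rad, distance 8443.9 km.
Total: 11589.9 + 8443.9 ≈ 20034 km.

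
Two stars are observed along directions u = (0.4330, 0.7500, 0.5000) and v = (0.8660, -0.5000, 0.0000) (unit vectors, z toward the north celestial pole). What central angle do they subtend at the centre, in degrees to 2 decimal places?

90.00°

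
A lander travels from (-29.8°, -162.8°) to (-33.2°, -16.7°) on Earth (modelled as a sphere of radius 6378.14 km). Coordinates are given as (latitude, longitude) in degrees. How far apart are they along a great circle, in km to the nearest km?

Let φ₁ = -0.5201 rad, φ₂ = -0.5794 rad, and Δλ = 2.5499 rad.
cos c = sin φ₁ sin φ₂ + cos φ₁ cos φ₂ cos Δλ = (-0.4970)(-0.5476) + (0.8678)(0.8368)(-0.8300) = -0.33056,
so c = arccos(-0.33056) = 1.90769 rad.
Distance = R·c = 6378.14 × 1.9077 ≈ 12168 km.

12168 km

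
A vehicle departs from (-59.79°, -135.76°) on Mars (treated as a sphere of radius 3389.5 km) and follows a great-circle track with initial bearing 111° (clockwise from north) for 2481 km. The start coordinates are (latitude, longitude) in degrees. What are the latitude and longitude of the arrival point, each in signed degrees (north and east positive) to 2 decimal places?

Angular distance δ = d/R = 2481/3389.5 = 0.73197 rad; initial bearing θ = 1.9373 rad.
sin φ₂ = sin φ₁ cos δ + cos φ₁ sin δ cos θ = (-0.8642)(0.7439) + (0.5032)(0.6683)(-0.3584) = -0.7633, so φ₂ = -49.76°.
Δλ = atan2(sin θ sin δ cos φ₁, cos δ − sin φ₁ sin φ₂) = atan2(0.3139, 0.0842) = 74.989°.
λ₂ = -135.760° + 74.989° = -60.77°.

-49.76°, -60.77°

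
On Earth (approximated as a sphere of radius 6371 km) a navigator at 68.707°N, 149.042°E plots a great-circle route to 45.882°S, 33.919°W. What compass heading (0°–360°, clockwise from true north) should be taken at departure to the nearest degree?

With φ₁ = 1.1992, φ₂ = -0.8008, Δλ = 3.0899 rad, the forward-azimuth formula gives
θ = atan2( sin Δλ cos φ₂ , cos φ₁ sin φ₂ − sin φ₁ cos φ₂ cos Δλ ) = atan2(0.0360, 0.3871) = 5.31°.
So the initial bearing is 5°.

5°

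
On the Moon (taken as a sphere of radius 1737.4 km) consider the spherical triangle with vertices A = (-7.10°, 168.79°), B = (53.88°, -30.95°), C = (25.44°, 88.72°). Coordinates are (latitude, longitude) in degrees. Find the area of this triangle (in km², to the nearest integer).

Side lengths (central angles): a = 1.4872, b = 1.4692, c = 2.2789 rad; semiperimeter s = 2.6177.
By l'Huilier's theorem, tan(E/4) = √[tan(s/2) tan((s−a)/2) tan((s−b)/2) tan((s−c)/2)], giving spherical excess E = 1.8914 rad.
Area = E·R² = 1.8914 × (1737.4)² ≈ 5709424 km².

5709424 km²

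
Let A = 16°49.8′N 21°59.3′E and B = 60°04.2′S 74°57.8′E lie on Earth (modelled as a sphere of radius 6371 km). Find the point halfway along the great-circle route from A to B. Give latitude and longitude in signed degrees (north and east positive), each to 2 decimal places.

The central angle between A and B is δ = 1.5341 rad.
With f = 0.5, the slerp weights are sin((1−f)δ)/sin δ = 0.6945 and sin(fδ)/sin δ = 0.6945.
Weighted sum of the unit vectors: (0.6945)·(0.8875,0.3584,0.2895) + (0.6945)·(0.1294,0.4819,-0.8666) = (0.7063, 0.5835, -0.4008).
Converting back: φ = atan2(z, √(x²+y²)) = -23.63°, λ = atan2(y, x) = 39.56°.

-23.63°, 39.56°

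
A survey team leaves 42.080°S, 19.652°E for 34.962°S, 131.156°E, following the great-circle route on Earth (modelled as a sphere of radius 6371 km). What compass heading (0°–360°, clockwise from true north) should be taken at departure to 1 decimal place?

Δλ = 111.504° = 1.9461 rad.
y = sin Δλ · cos φ₂ = (0.9304)(0.8195) = 0.7625
x = cos φ₁ sin φ₂ − sin φ₁ cos φ₂ cos Δλ = (0.7422)(-0.5730) − (-0.6702)(0.8195)(-0.3666) = -0.6266
θ = atan2(y, x) = 129.41°, so the bearing is 129.4°.

129.4°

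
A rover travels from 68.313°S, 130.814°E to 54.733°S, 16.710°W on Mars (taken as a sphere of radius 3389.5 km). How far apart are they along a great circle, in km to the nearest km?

3233 km

In radians: φ₁ = -1.1923, φ₂ = -0.9553, Δλ = -147.524° = -2.5748 rad.
cos c = sin φ₁ sin φ₂ + cos φ₁ cos φ₂ cos Δλ = (-0.9292)(-0.8165) + (0.3695)(0.5774)(-0.8436) = 0.57868,
so c = arccos(0.57868) = 0.95369 rad.
Distance = R·c = 3389.5 × 0.9537 ≈ 3233 km.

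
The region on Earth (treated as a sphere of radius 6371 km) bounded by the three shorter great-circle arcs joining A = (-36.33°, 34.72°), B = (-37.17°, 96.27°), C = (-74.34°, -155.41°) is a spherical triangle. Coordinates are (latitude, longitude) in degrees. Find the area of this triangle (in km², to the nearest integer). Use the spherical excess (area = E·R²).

20121164 km²

Side lengths (central angles): a = 1.0308, b = 1.2064, c = 0.8450 rad; semiperimeter s = 1.5411.
By l'Huilier's theorem, tan(E/4) = √[tan(s/2) tan((s−a)/2) tan((s−b)/2) tan((s−c)/2)], giving spherical excess E = 0.4957 rad.
Area = E·R² = 0.4957 × (6371)² ≈ 20121164 km².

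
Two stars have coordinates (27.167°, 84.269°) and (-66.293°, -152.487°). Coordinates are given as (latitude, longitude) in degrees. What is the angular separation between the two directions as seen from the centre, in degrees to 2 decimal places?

127.89°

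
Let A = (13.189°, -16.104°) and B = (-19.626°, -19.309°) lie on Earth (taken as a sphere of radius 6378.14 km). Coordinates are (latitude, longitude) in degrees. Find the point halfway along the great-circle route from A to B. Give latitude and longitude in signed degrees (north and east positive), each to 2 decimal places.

-3.22°, -17.68°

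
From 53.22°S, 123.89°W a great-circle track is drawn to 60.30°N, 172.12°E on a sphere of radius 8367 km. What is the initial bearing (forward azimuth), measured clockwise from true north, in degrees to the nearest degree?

327°

Δλ = -63.990° = -1.1168 rad.
y = sin Δλ · cos φ₂ = (-0.8987)(0.4955) = -0.4453
x = cos φ₁ sin φ₂ − sin φ₁ cos φ₂ cos Δλ = (0.5987)(0.8686) − (-0.8009)(0.4955)(0.4385) = 0.6941
θ = atan2(y, x) = -32.68°; adding 360° gives 327°.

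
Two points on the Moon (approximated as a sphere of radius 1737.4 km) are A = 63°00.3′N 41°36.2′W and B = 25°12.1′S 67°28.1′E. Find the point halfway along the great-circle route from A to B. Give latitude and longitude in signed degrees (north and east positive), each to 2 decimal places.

The central angle between A and B is δ = 2.1102 rad.
With f = 0.5, the slerp weights are sin((1−f)δ)/sin δ = 1.0139 and sin(fδ)/sin δ = 1.0139.
Weighted sum of the unit vectors: (1.0139)·(0.3394,-0.3014,0.8910) + (1.0139)·(0.3467,0.8357,-0.4258) = (0.6957, 0.5418, 0.4717).
Converting back: φ = atan2(z, √(x²+y²)) = 28.15°, λ = atan2(y, x) = 37.91°.

28.15°, 37.91°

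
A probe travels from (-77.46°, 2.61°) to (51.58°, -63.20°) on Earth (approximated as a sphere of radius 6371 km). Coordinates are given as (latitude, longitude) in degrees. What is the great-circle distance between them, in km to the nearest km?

With latitudes φ₁ = -77.460°, φ₂ = 51.580° and longitude difference Δλ = -65.810°:
cos c = sin φ₁ sin φ₂ + cos φ₁ cos φ₂ cos Δλ = (-0.9761)(0.7835) + (0.2171)(0.6214)(0.4098) = -0.70950,
so c = arccos(-0.70950) = 2.35958 rad.
Distance = R·c = 6371 × 2.3596 ≈ 15033 km.

15033 km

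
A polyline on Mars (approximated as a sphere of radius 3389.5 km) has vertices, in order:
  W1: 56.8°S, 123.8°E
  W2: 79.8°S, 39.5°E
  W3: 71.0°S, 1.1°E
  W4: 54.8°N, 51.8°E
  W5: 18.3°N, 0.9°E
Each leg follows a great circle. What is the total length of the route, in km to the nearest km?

13609 km

Leg W1→W2: central angle 0.5860 rad, distance 1986.2 km.
Leg W2→W3: central angle 0.2206 rad, distance 747.9 km.
Leg W3→W4: central angle 2.2833 rad, distance 7739.4 km.
Leg W4→W5: central angle 0.9251 rad, distance 3135.7 km.
Total: 1986.2 + 747.9 + 7739.4 + 3135.7 ≈ 13609 km.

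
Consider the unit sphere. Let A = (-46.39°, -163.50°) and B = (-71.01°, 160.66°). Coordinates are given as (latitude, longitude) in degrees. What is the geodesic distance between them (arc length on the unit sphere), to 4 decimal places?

0.5225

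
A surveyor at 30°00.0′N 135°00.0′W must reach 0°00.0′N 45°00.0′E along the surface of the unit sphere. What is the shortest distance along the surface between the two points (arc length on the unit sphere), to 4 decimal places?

2.6180

Let φ₁ = 0.5236 rad, φ₂ = 0.0000 rad, and Δλ = -3.1416 rad.
cos c = sin φ₁ sin φ₂ + cos φ₁ cos φ₂ cos Δλ = (0.5000)(0.0000) + (0.8660)(1.0000)(-1.0000) = -0.86603,
so c = arccos(-0.86603) = 2.61799 rad.
On the unit sphere the arc length equals the central angle: 2.6180.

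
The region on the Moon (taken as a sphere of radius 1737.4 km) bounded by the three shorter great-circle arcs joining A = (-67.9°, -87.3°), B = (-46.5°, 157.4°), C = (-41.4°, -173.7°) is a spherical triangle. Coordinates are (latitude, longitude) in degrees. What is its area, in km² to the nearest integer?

Side lengths (central angles): a = 0.3716, b = 0.8887, c = 0.9747 rad; semiperimeter s = 1.1175.
By l'Huilier's theorem, tan(E/4) = √[tan(s/2) tan((s−a)/2) tan((s−b)/2) tan((s−c)/2)], giving spherical excess E = 0.1792 rad.
Area = E·R² = 0.1792 × (1737.4)² ≈ 541017 km².

541017 km²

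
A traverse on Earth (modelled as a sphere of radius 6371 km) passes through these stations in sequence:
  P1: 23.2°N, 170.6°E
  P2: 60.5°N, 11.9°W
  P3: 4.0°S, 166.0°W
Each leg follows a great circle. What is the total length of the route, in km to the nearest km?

Leg P1→P2: central angle 1.6803 rad, distance 10705.3 km.
Leg P2→P3: central angle 2.0974 rad, distance 13362.5 km.
Total: 10705.3 + 13362.5 ≈ 24068 km.

24068 km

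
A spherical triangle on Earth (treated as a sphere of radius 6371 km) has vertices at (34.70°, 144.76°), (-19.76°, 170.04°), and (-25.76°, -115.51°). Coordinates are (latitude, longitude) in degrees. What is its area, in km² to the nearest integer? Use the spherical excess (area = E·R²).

Side lengths (central angles): a = 1.1873, b = 1.9526, c = 1.0389 rad; semiperimeter s = 2.0894.
By l'Huilier's theorem, tan(E/4) = √[tan(s/2) tan((s−a)/2) tan((s−b)/2) tan((s−c)/2)], giving spherical excess E = 0.7201 rad.
Area = E·R² = 0.7201 × (6371)² ≈ 29228095 km².

29228095 km²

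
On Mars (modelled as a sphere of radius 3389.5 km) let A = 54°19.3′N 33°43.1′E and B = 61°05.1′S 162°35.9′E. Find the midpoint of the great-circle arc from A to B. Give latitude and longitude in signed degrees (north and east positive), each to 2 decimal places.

-7.66°, 87.10°

Central angle δ = 2.6639 rad. Interpolating on the sphere with fraction f = 0.5:
P = [sin((1−f)δ)·A + sin(fδ)·B] / sin δ = 2.1134·A + 2.1134·B in Cartesian coordinates,
giving P = (0.0502, 0.9898, -0.1332), i.e. latitude -7.66°, longitude 87.10°.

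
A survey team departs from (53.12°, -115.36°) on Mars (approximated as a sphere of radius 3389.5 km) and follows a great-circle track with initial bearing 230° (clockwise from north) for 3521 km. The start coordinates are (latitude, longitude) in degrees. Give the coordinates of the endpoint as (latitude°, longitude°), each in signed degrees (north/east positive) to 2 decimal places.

4.20°, -156.81°

Angular distance δ = d/R = 3521/3389.5 = 1.03880 rad; initial bearing θ = 4.0143 rad.
sin φ₂ = sin φ₁ cos δ + cos φ₁ sin δ cos θ = (0.7999)(0.5073) + (0.6001)(0.8618)(-0.6428) = 0.0733, so φ₂ = 4.20°.
Δλ = atan2(sin θ sin δ cos φ₁, cos δ − sin φ₁ sin φ₂) = atan2(-0.3962, 0.4486) = -41.449°.
λ₂ = -115.360° − 41.449° = -156.81°.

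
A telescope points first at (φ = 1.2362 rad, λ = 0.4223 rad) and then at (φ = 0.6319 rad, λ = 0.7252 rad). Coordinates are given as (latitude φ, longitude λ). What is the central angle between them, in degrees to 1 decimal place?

35.8°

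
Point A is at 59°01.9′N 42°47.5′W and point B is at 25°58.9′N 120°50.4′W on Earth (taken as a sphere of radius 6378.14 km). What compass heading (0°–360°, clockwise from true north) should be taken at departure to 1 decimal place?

274.3°

Δλ = -78.048° = -1.3622 rad.
y = sin Δλ · cos φ₂ = (-0.9783)(0.8989) = -0.8794
x = cos φ₁ sin φ₂ − sin φ₁ cos φ₂ cos Δλ = (0.5146)(0.4381) − (0.8575)(0.8989)(0.2071) = 0.0658
θ = atan2(y, x) = -85.72°; adding 360° gives 274.3°.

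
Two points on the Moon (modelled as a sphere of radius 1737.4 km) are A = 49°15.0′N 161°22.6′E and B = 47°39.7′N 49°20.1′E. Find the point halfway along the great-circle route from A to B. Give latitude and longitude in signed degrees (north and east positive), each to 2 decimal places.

63.65°, 104.03°

The central angle between A and B is δ = 1.1647 rad.
With f = 0.5, the slerp weights are sin((1−f)δ)/sin δ = 0.5987 and sin(fδ)/sin δ = 0.5987.
Weighted sum of the unit vectors: (0.5987)·(-0.6186,0.2085,0.7576) + (0.5987)·(0.4389,0.5109,0.7392) = (-0.1076, 0.4307, 0.8961).
Converting back: φ = atan2(z, √(x²+y²)) = 63.65°, λ = atan2(y, x) = 104.03°.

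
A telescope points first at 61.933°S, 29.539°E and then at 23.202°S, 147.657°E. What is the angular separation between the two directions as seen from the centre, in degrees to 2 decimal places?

Let φ₁ = -1.0809 rad, φ₂ = -0.4050 rad, and Δλ = 2.0615 rad.
cos c = sin φ₁ sin φ₂ + cos φ₁ cos φ₂ cos Δλ = (-0.8824)(-0.3940) + (0.4705)(0.9191)(-0.4713) = 0.14383,
so c = arccos(0.14383) = 1.42646 rad.
So the angular separation is 81.73°.

81.73°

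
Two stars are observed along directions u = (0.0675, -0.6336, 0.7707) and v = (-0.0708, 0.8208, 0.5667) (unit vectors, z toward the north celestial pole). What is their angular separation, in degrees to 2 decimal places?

u·v = -0.0881; |u| = 1.0000, |v| = 0.9999.
cos θ = (u·v)/(|u||v|) = -0.0881, so θ = 95.05°.

95.05°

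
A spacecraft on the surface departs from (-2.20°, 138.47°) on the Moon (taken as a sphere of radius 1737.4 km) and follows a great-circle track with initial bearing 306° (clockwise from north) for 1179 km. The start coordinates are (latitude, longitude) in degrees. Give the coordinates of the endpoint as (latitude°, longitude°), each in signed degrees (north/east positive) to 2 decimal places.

Angular distance δ = d/R = 1179/1737.4 = 0.67860 rad; initial bearing θ = 5.3407 rad.
sin φ₂ = sin φ₁ cos δ + cos φ₁ sin δ cos θ = (-0.0384)(0.7785) + (0.9993)(0.6277)(0.5878) = 0.3388, so φ₂ = 19.80°.
Δλ = atan2(sin θ sin δ cos φ₁, cos δ − sin φ₁ sin φ₂) = atan2(-0.5074, 0.7915) = -32.666°.
λ₂ = 138.470° − 32.666° = 105.80°.

19.80°, 105.80°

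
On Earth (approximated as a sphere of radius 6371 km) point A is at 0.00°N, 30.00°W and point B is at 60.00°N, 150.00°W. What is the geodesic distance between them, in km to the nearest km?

11617 km

Let φ₁ = 0.0000 rad, φ₂ = 1.0472 rad, and Δλ = -2.0944 rad.
Haversine: a = sin²(Δφ/2) + cos φ₁ cos φ₂ sin²(Δλ/2) = 0.2500 + (1.0000)(0.5000)(0.7500) = 0.62500.
Central angle c = 2·arcsin(√a) = 1.82348 rad.
Distance = R·c = 6371 × 1.8235 ≈ 11617 km.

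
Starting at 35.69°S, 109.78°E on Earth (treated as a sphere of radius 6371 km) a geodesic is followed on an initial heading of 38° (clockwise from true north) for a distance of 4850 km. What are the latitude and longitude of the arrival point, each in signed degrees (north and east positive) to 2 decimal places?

Angular distance δ = d/R = 4850/6371 = 0.76126 rad; initial bearing θ = 0.6632 rad.
sin φ₂ = sin φ₁ cos δ + cos φ₁ sin δ cos θ = (-0.5834)(0.7240) + (0.8122)(0.6898)(0.7880) = 0.0191, so φ₂ = 1.10°.
Δλ = atan2(sin θ sin δ cos φ₁, cos δ − sin φ₁ sin φ₂) = atan2(0.3449, 0.7351) = 25.137°.
λ₂ = 109.780° + 25.137° = 134.92°.

1.10°, 134.92°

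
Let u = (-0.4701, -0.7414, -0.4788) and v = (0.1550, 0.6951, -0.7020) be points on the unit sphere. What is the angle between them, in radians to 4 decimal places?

u·v = -0.2521; |u| = 1.0000, |v| = 1.0000.
cos θ = (u·v)/(|u||v|) = -0.2521, so θ = 1.8257 rad.

1.8257 rad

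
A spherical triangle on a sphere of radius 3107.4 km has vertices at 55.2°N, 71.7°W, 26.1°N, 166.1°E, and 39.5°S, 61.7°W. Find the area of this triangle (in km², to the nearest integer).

Side lengths (central angles): a = 2.4118, b = 1.6595, c = 1.4825 rad; semiperimeter s = 2.7769.
By l'Huilier's theorem, tan(E/4) = √[tan(s/2) tan((s−a)/2) tan((s−b)/2) tan((s−c)/2)], giving spherical excess E = 2.4100 rad.
Area = E·R² = 2.4100 × (3107.4)² ≈ 23271174 km².

23271174 km²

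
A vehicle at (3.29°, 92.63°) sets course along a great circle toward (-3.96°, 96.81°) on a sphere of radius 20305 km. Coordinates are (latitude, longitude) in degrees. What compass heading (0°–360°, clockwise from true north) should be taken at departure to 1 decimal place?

150.0°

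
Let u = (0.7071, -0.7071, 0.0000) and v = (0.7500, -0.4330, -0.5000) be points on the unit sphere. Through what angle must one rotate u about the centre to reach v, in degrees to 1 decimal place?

33.2°

u·v = 0.8365; |u| = 1.0000, |v| = 1.0000.
cos θ = (u·v)/(|u||v|) = 0.8365, so θ = 33.2°.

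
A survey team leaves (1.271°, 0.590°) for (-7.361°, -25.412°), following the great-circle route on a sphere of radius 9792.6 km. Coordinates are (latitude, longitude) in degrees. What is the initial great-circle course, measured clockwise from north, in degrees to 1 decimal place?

With φ₁ = 0.0222, φ₂ = -0.1285, Δλ = -0.4538 rad, the forward-azimuth formula gives
θ = atan2( sin Δλ cos φ₂ , cos φ₁ sin φ₂ − sin φ₁ cos φ₂ cos Δλ ) = atan2(-0.4348, -0.1479) = -108.78°.
Adding 360° brings this into [0°, 360°): 251.2°.

251.2°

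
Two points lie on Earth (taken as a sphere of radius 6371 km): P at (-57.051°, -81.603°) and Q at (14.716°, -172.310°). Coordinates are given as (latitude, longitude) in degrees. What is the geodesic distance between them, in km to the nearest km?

In radians: φ₁ = -0.9957, φ₂ = 0.2568, Δλ = -90.707° = -1.5831 rad.
Haversine: a = sin²(Δφ/2) + cos φ₁ cos φ₂ sin²(Δλ/2) = 0.3436 + (0.5439)(0.9672)(0.5062) = 0.60983.
Central angle c = 2·arcsin(√a) = 1.79226 rad.
Distance = R·c = 6371 × 1.7923 ≈ 11419 km.

11419 km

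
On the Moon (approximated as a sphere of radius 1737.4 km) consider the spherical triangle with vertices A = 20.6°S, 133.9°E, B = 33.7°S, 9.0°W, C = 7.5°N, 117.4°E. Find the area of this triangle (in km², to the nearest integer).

Side lengths (central angles): a = 2.1675, b = 0.5663, c = 2.0108 rad; semiperimeter s = 2.3723.
By l'Huilier's theorem, tan(E/4) = √[tan(s/2) tan((s−a)/2) tan((s−b)/2) tan((s−c)/2)], giving spherical excess E = 0.9516 rad.
Area = E·R² = 0.9516 × (1737.4)² ≈ 2872535 km².

2872535 km²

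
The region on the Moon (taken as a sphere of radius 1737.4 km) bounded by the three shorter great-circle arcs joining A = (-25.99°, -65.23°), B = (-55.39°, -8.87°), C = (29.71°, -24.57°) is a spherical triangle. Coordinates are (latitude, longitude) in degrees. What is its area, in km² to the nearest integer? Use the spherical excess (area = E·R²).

Side lengths (central angles): a = 1.5037, b = 1.1863, c = 0.8717 rad; semiperimeter s = 1.7809.
By l'Huilier's theorem, tan(E/4) = √[tan(s/2) tan((s−a)/2) tan((s−b)/2) tan((s−c)/2)], giving spherical excess E = 0.6371 rad.
Area = E·R² = 0.6371 × (1737.4)² ≈ 1923243 km².

1923243 km²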